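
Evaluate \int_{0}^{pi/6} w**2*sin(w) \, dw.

Integrate by parts twice (u = w^2, dv = sin(w) dw).
An antiderivative is F(w) = -w**2*cos(w) + 2*w*sin(w) + 2*cos(w).
Then F(pi/6) - F(0) = (-sqrt(3)*pi**2/72 + pi/6 + sqrt(3)) - (2) = -2 - sqrt(3)*pi**2/72 + pi/6 + sqrt(3).

-2 - sqrt(3)*pi**2/72 + pi/6 + sqrt(3)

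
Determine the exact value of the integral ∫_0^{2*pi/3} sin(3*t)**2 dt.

pi/3

Use the identity sin^2(3*t) = (1 - cos(6*t))/2.
An antiderivative is F(t) = t/2 - sin(6*t)/12.
Then F(2*pi/3) - F(0) = (pi/3) - (0) = pi/3.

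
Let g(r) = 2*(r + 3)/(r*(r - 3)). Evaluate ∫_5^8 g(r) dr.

-10*log(2) + 6*log(5)

Factor the denominator: r**2 - 3*r = r(r - 3).
Partial fractions: 2*(r + 3)/(r*(r - 3)) = -2/r + 4/(r - 3).
An antiderivative is F(r) = -2*log(r) + 4*log(r - 3).
Then F(8) - F(5) = (-6*log(2) + 4*log(5)) - (log(16/25)) = -10*log(2) + 6*log(5).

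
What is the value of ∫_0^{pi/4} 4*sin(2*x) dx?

An antiderivative is F(x) = -2*cos(2*x).
Then F(pi/4) - F(0) = (0) - (-2) = 2.

2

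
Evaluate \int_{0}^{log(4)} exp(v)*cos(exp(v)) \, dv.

-sin(1) + sin(4)

Let u = exp(v), so du = exp(v) dv. When v = 0, u = 1; when v = log(4), u = 4.
The integral becomes ∫ cos(u) du from 1 to 4, with antiderivative sin(u).
Back in v: F(v) = sin(exp(v)).
Then F(log(4)) - F(0) = (sin(4)) - (sin(1)) = -sin(1) + sin(4).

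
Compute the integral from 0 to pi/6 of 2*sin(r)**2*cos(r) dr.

Let u = sin(r), so du = cos(r) dr. When r = 0, u = 0; when r = pi/6, u = 1/2.
The integral becomes 2·∫ u**2 du from 0 to 1/2, with antiderivative 2*u**3/3.
Back in r: F(r) = 2*sin(r)**3/3.
Then F(pi/6) - F(0) = (1/12) - (0) = 1/12.

1/12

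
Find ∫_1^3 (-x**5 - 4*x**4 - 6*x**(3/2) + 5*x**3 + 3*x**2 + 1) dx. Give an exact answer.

By the power rule, an antiderivative is F(x) = -x**6/6 - 12*x**(5/2)/5 - 4*x**5/5 + 5*x**4/4 + x**3 + x.
Then F(3) - F(1) = (-3693/20 - 108*sqrt(3)/5) - (-7/60) = -2768/15 - 108*sqrt(3)/5.

-2768/15 - 108*sqrt(3)/5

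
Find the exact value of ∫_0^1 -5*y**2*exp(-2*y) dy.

-5/4 + 25*exp(-2)/4

Integrate by parts twice (u = y^2, dv = -5*exp(-2*y) dy).
An antiderivative is F(y) = (10*y**2 + 10*y + 5)*exp(-2*y)/4.
Then F(1) - F(0) = (25*exp(-2)/4) - (5/4) = -5/4 + 25*exp(-2)/4.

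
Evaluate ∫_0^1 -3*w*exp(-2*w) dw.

-3/4 + 9*exp(-2)/4

Integrate by parts once (u = w, dv = -3*exp(-2*w) dw).
An antiderivative is F(w) = (6*w + 3)*exp(-2*w)/4.
Then F(1) - F(0) = (9*exp(-2)/4) - (3/4) = -3/4 + 9*exp(-2)/4.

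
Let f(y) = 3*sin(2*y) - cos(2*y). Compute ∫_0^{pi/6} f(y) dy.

3/4 - sqrt(3)/4

An antiderivative is F(y) = -sin(2*y)/2 - 3*cos(2*y)/2.
Then F(pi/6) - F(0) = (-3/4 - sqrt(3)/4) - (-3/2) = 3/4 - sqrt(3)/4.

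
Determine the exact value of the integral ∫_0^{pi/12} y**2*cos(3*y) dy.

Integrate by parts twice (u = y^2, dv = cos(3*y) dy).
An antiderivative is F(y) = y**2*sin(3*y)/3 + 2*y*cos(3*y)/9 - 2*sin(3*y)/27.
Then F(pi/12) - F(0) = (sqrt(2)*(-32 + pi**2 + 8*pi)/864) - (0) = sqrt(2)*(-32 + pi**2 + 8*pi)/864.

sqrt(2)*(-32 + pi**2 + 8*pi)/864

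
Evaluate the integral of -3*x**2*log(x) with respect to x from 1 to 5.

124/3 - 125*log(5)

Integrate by parts once (u = ln x, dv = -3*x**2 dx).
An antiderivative is F(x) = -x**3*(3*log(x) - 1)/3.
Then F(5) - F(1) = (125/3 - 125*log(5)) - (1/3) = 124/3 - 125*log(5).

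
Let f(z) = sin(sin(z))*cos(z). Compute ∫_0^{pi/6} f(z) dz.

1 - cos(1/2)

Let u = sin(z), so du = cos(z) dz. When z = 0, u = 0; when z = pi/6, u = 1/2.
The integral becomes ∫ sin(u) du from 0 to 1/2, with antiderivative -cos(u).
Back in z: F(z) = -cos(sin(z)).
Then F(pi/6) - F(0) = (-cos(1/2)) - (-1) = 1 - cos(1/2).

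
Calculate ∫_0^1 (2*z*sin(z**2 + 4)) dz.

cos(4) - cos(5)

Let u = z**2 + 4, so du = 2*z dz. When z = 0, u = 4; when z = 1, u = 5.
The integral becomes ∫ sin(u) du from 4 to 5, with antiderivative -cos(u).
Back in z: F(z) = -cos(z**2 + 4).
Then F(1) - F(0) = (-cos(5)) - (-cos(4)) = cos(4) - cos(5).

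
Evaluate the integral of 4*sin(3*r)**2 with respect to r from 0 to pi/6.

Use the identity sin^2(3*r) = (1 - cos(6*r))/2.
An antiderivative is F(r) = 2*r - sin(6*r)/3.
Then F(pi/6) - F(0) = (pi/3) - (0) = pi/3.

pi/3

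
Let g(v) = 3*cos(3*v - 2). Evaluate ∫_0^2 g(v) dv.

Let u = 3*v - 2, so du = 3 dv. When v = 0, u = -2; when v = 2, u = 4.
The integral becomes ∫ cos(u) du from -2 to 4, with antiderivative sin(u).
Back in v: F(v) = sin(3*v - 2).
Then F(2) - F(0) = (sin(4)) - (-sin(2)) = sin(4) + sin(2).

sin(4) + sin(2)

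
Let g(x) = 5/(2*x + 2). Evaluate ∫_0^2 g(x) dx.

An antiderivative is F(x) = 5*log(2*x + 2)/2.
Then F(2) - F(0) = (5*log(6)/2) - (5*log(2)/2) = 5*log(3)/2.

5*log(3)/2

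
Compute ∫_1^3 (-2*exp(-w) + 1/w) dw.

An antiderivative is F(w) = log(w) + 2*exp(-w).
Then F(3) - F(1) = (2*exp(-3) + log(3)) - (2*exp(-1)) = -2*exp(-1) + 2*exp(-3) + log(3).

-2*exp(-1) + 2*exp(-3) + log(3)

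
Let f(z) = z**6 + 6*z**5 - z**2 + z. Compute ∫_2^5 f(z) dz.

By the power rule, an antiderivative is F(z) = z**7/7 + z**6 - z**3/3 + z**2/2.
Then F(5) - F(2) = (1123775/42) - (1714/21) = 373449/14.

373449/14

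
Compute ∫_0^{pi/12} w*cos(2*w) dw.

Integrate by parts once (u = w, dv = cos(2*w) dw).
An antiderivative is F(w) = w*sin(2*w)/2 + cos(2*w)/4.
Then F(pi/12) - F(0) = (pi/48 + sqrt(3)/8) - (1/4) = -1/4 + pi/48 + sqrt(3)/8.

-1/4 + pi/48 + sqrt(3)/8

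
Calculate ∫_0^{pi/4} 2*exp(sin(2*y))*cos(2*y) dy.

-1 + E

Let u = sin(2*y), so du = 2*cos(2*y) dy. When y = 0, u = 0; when y = pi/4, u = 1.
The integral becomes ∫ exp(u) du from 0 to 1, with antiderivative exp(u).
Back in y: F(y) = exp(sin(2*y)).
Then F(pi/4) - F(0) = (E) - (1) = -1 + E.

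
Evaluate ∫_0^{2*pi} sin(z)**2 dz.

pi

Use the identity sin^2(z) = (1 - cos(2*z))/2.
An antiderivative is F(z) = z/2 - sin(2*z)/4.
Then F(2*pi) - F(0) = (pi) - (0) = pi.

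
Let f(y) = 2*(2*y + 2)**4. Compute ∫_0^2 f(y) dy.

7744/5

Let u = 2*y + 2, so du = 2 dy. When y = 0, u = 2; when y = 2, u = 6.
The integral becomes ∫ u**4 du from 2 to 6, with antiderivative u**5/5.
Back in y: F(y) = (2*y + 2)**5/5.
Then F(2) - F(0) = (7776/5) - (32/5) = 7744/5.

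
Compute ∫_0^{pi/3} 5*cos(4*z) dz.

-5*sqrt(3)/8

An antiderivative is F(z) = 5*sin(4*z)/4.
Then F(pi/3) - F(0) = (-5*sqrt(3)/8) - (0) = -5*sqrt(3)/8.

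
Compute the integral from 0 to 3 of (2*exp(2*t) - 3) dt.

An antiderivative is F(t) = exp(2*t) - 3*t.
Then F(3) - F(0) = (-9 + exp(6)) - (1) = -10 + exp(6).

-10 + exp(6)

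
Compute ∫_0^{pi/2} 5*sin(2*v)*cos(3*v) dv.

Use the identity sin(2*v)cos(3*v) = [sin(5*v) + sin(-v)]/2.
An antiderivative is F(v) = 5*cos(v)/2 - cos(5*v)/2.
Then F(pi/2) - F(0) = (0) - (2) = -2.

-2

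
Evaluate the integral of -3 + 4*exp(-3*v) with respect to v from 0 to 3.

-23/3 - 4*exp(-9)/3

An antiderivative is F(v) = -3*v - 4*exp(-3*v)/3.
Then F(3) - F(0) = (-9 - 4*exp(-9)/3) - (-4/3) = -23/3 - 4*exp(-9)/3.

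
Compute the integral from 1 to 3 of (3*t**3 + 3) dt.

By the power rule, an antiderivative is F(t) = 3*t**4/4 + 3*t.
Then F(3) - F(1) = (279/4) - (15/4) = 66.

66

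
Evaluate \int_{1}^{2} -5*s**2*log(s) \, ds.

Integrate by parts once (u = ln s, dv = -5*s**2 ds).
An antiderivative is F(s) = -5*s**3*(3*log(s) - 1)/9.
Then F(2) - F(1) = (40/9 - 40*log(2)/3) - (5/9) = 35/9 - 40*log(2)/3.

35/9 - 40*log(2)/3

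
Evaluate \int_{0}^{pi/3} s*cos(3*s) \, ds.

-2/9

Integrate by parts once (u = s, dv = cos(3*s) ds).
An antiderivative is F(s) = s*sin(3*s)/3 + cos(3*s)/9.
Then F(pi/3) - F(0) = (-1/9) - (1/9) = -2/9.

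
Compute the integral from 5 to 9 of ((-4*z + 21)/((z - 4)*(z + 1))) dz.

Factor the denominator: z**2 - 3*z - 4 = (z + 1)(z - 4).
Partial fractions: (-4*z + 21)/((z - 4)*(z + 1)) = -5/(z + 1) + 1/(z - 4).
An antiderivative is F(z) = log(z - 4) - 5*log(z + 1).
Then F(9) - F(5) = (-4*log(5) - 5*log(2)) - (-5*log(3) - 5*log(2)) = -4*log(5) + 5*log(3).

-4*log(5) + 5*log(3)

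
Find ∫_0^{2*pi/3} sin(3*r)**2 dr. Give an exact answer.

pi/3

Use the identity sin^2(3*r) = (1 - cos(6*r))/2.
An antiderivative is F(r) = r/2 - sin(6*r)/12.
Then F(2*pi/3) - F(0) = (pi/3) - (0) = pi/3.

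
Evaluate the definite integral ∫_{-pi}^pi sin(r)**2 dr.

pi

Use the identity sin^2(r) = (1 - cos(2*r))/2.
An antiderivative is F(r) = r/2 - sin(2*r)/4.
Then F(pi) - F(-pi) = (pi/2) - (-pi/2) = pi.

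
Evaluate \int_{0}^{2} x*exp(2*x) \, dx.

1/4 + 3*exp(4)/4

Integrate by parts once (u = x, dv = exp(2*x) dx).
An antiderivative is F(x) = (2*x - 1)*exp(2*x)/4.
Then F(2) - F(0) = (3*exp(4)/4) - (-1/4) = 1/4 + 3*exp(4)/4.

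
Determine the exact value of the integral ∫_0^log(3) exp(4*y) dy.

Let u = exp(y), so du = exp(y) dy. When y = 0, u = 1; when y = log(3), u = 3.
The integral becomes ∫ u**3 du from 1 to 3, with antiderivative u**4/4.
Back in y: F(y) = exp(4*y)/4.
Then F(log(3)) - F(0) = (81/4) - (1/4) = 20.

20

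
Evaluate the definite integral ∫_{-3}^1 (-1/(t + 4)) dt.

-log(5)

An antiderivative is F(t) = -log(t + 4).
Then F(1) - F(-3) = (-log(5)) - (0) = -log(5).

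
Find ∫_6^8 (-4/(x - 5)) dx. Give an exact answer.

An antiderivative is F(x) = -4*log(x - 5).
Then F(8) - F(6) = (-log(81)) - (0) = -log(81).

-log(81)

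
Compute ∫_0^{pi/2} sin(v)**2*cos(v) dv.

Let u = sin(v), so du = cos(v) dv. When v = 0, u = 0; when v = pi/2, u = 1.
The integral becomes ∫ u**2 du from 0 to 1, with antiderivative u**3/3.
Back in v: F(v) = sin(v)**3/3.
Then F(pi/2) - F(0) = (1/3) - (0) = 1/3.

1/3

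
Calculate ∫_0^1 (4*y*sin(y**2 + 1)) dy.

-2*cos(2) + 2*cos(1)

Let u = y**2 + 1, so du = 2*y dy. When y = 0, u = 1; when y = 1, u = 2.
The integral becomes 2·∫ sin(u) du from 1 to 2, with antiderivative -2*cos(u).
Back in y: F(y) = -2*cos(y**2 + 1).
Then F(1) - F(0) = (-2*cos(2)) - (-2*cos(1)) = -2*cos(2) + 2*cos(1).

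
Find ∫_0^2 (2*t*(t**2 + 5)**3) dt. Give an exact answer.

1484

Let u = t**2 + 5, so du = 2*t dt. When t = 0, u = 5; when t = 2, u = 9.
The integral becomes ∫ u**3 du from 5 to 9, with antiderivative u**4/4.
Back in t: F(t) = (t**2 + 5)**4/4.
Then F(2) - F(0) = (6561/4) - (625/4) = 1484.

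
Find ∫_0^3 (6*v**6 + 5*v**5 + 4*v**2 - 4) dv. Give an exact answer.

By the power rule, an antiderivative is F(v) = 6*v**7/7 + 5*v**6/6 + 4*v**3/3 - 4*v.
Then F(3) - F(0) = (35085/14) - (0) = 35085/14.

35085/14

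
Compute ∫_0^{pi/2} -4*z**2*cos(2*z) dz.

Integrate by parts twice (u = z^2, dv = -4*cos(2*z) dz).
An antiderivative is F(z) = -2*z**2*sin(2*z) - 2*z*cos(2*z) + sin(2*z).
Then F(pi/2) - F(0) = (pi) - (0) = pi.

pi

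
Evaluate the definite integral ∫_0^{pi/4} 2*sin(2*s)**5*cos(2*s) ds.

1/6

Let u = sin(2*s), so du = 2*cos(2*s) ds. When s = 0, u = 0; when s = pi/4, u = 1.
The integral becomes ∫ u**5 du from 0 to 1, with antiderivative u**6/6.
Back in s: F(s) = sin(2*s)**6/6.
Then F(pi/4) - F(0) = (1/6) - (0) = 1/6.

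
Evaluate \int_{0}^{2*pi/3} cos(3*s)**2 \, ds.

pi/3

Use the identity cos^2(3*s) = (1 + cos(6*s))/2.
An antiderivative is F(s) = s/2 + sin(6*s)/12.
Then F(2*pi/3) - F(0) = (pi/3) - (0) = pi/3.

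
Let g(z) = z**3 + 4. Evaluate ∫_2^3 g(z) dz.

By the power rule, an antiderivative is F(z) = z**4/4 + 4*z.
Then F(3) - F(2) = (129/4) - (12) = 81/4.

81/4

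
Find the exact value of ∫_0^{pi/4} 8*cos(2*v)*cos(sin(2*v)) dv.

Let u = sin(2*v), so du = 2*cos(2*v) dv. When v = 0, u = 0; when v = pi/4, u = 1.
The integral becomes 4·∫ cos(u) du from 0 to 1, with antiderivative 4*sin(u).
Back in v: F(v) = 4*sin(sin(2*v)).
Then F(pi/4) - F(0) = (4*sin(1)) - (0) = 4*sin(1).

4*sin(1)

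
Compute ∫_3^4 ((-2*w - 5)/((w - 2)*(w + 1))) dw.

log(5/32)

Factor the denominator: w**2 - w - 2 = (w + 1)(w - 2).
Partial fractions: (-2*w - 5)/((w - 2)*(w + 1)) = 1/(w + 1) - 3/(w - 2).
An antiderivative is F(w) = -3*log(w - 2) + log(w + 1).
Then F(4) - F(3) = (log(5/8)) - (log(4)) = log(5/32).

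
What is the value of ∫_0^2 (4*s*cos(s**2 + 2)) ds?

-2*sin(2) + 2*sin(6)

Let u = s**2 + 2, so du = 2*s ds. When s = 0, u = 2; when s = 2, u = 6.
The integral becomes 2·∫ cos(u) du from 2 to 6, with antiderivative 2*sin(u).
Back in s: F(s) = 2*sin(s**2 + 2).
Then F(2) - F(0) = (2*sin(6)) - (2*sin(2)) = -2*sin(2) + 2*sin(6).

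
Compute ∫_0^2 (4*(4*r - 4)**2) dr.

128/3

Let u = 4*r - 4, so du = 4 dr. When r = 0, u = -4; when r = 2, u = 4.
The integral becomes ∫ u**2 du from -4 to 4, with antiderivative u**3/3.
Back in r: F(r) = (4*r - 4)**3/3.
Then F(2) - F(0) = (64/3) - (-64/3) = 128/3.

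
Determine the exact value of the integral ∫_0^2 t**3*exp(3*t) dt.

Integrate by parts 3 times (u = t^3, dv = exp(3*t) dt).
An antiderivative is F(t) = (9*t**3 - 9*t**2 + 6*t - 2)*exp(3*t)/27.
Then F(2) - F(0) = (46*exp(6)/27) - (-2/27) = 2/27 + 46*exp(6)/27.

2/27 + 46*exp(6)/27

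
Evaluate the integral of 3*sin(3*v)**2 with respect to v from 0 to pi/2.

Use the identity sin^2(3*v) = (1 - cos(6*v))/2.
An antiderivative is F(v) = 3*v/2 - sin(6*v)/4.
Then F(pi/2) - F(0) = (3*pi/4) - (0) = 3*pi/4.

3*pi/4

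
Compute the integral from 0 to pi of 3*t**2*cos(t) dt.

-6*pi

Integrate by parts twice (u = t^2, dv = 3*cos(t) dt).
An antiderivative is F(t) = 3*t**2*sin(t) + 6*t*cos(t) - 6*sin(t).
Then F(pi) - F(0) = (-6*pi) - (0) = -6*pi.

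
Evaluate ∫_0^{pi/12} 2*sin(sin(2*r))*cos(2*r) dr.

Let u = sin(2*r), so du = 2*cos(2*r) dr. When r = 0, u = 0; when r = pi/12, u = 1/2.
The integral becomes ∫ sin(u) du from 0 to 1/2, with antiderivative -cos(u).
Back in r: F(r) = -cos(sin(2*r)).
Then F(pi/12) - F(0) = (-cos(1/2)) - (-1) = 1 - cos(1/2).

1 - cos(1/2)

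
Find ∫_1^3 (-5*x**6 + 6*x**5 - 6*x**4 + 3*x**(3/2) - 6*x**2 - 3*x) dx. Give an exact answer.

-41616/35 + 54*sqrt(3)/5

By the power rule, an antiderivative is F(x) = -5*x**7/7 + x**6 + 6*x**(5/2)/5 - 6*x**5/5 - 2*x**3 - 3*x**2/2.
Then F(3) - F(1) = (-83457/70 + 54*sqrt(3)/5) - (-45/14) = -41616/35 + 54*sqrt(3)/5.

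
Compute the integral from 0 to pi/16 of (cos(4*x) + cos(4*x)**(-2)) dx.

An antiderivative is F(x) = sin(4*x)/4 + tan(4*x)/4.
Then F(pi/16) - F(0) = (sqrt(2)/8 + 1/4) - (0) = sqrt(2)/8 + 1/4.

sqrt(2)/8 + 1/4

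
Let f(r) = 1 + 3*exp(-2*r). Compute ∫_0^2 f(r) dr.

An antiderivative is F(r) = r - 3*exp(-2*r)/2.
Then F(2) - F(0) = (2 - 3*exp(-4)/2) - (-3/2) = 7/2 - 3*exp(-4)/2.

7/2 - 3*exp(-4)/2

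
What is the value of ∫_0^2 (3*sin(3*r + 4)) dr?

cos(4) - cos(10)

Let u = 3*r + 4, so du = 3 dr. When r = 0, u = 4; when r = 2, u = 10.
The integral becomes ∫ sin(u) du from 4 to 10, with antiderivative -cos(u).
Back in r: F(r) = -cos(3*r + 4).
Then F(2) - F(0) = (-cos(10)) - (-cos(4)) = cos(4) - cos(10).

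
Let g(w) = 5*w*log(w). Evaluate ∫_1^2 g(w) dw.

Integrate by parts once (u = ln w, dv = 5*w dw).
An antiderivative is F(w) = 5*w**2*(2*log(w) - 1)/4.
Then F(2) - F(1) = (-5 + 10*log(2)) - (-5/4) = -15/4 + 10*log(2).

-15/4 + 10*log(2)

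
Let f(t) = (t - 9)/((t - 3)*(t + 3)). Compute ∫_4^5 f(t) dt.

log(32/49)

Factor the denominator: t**2 - 9 = (t + 3)(t - 3).
Partial fractions: (t - 9)/((t - 3)*(t + 3)) = 2/(t + 3) - 1/(t - 3).
An antiderivative is F(t) = -log(t - 3) + 2*log(t + 3).
Then F(5) - F(4) = (log(32)) - (log(49)) = log(32/49).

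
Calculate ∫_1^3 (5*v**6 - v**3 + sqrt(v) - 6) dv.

2*sqrt(3) + 32104/21

By the power rule, an antiderivative is F(v) = 5*v**7/7 - v**4/4 + 2*v**(3/2)/3 - 6*v.
Then F(3) - F(1) = (2*sqrt(3) + 42669/28) - (-409/84) = 2*sqrt(3) + 32104/21.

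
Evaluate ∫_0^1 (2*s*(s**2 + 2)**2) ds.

19/3

Let u = s**2 + 2, so du = 2*s ds. When s = 0, u = 2; when s = 1, u = 3.
The integral becomes ∫ u**2 du from 2 to 3, with antiderivative u**3/3.
Back in s: F(s) = (s**2 + 2)**3/3.
Then F(1) - F(0) = (9) - (8/3) = 19/3.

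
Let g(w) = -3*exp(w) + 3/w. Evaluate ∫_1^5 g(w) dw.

-3*exp(5) + 3*log(5) + 3*exp(1)

An antiderivative is F(w) = -3*exp(w) + 3*log(w).
Then F(5) - F(1) = (-3*exp(5) + 3*log(5)) - (-3*exp(1)) = -3*exp(5) + 3*log(5) + 3*exp(1).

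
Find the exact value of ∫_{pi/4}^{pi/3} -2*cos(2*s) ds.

An antiderivative is F(s) = -sin(2*s).
Then F(pi/3) - F(pi/4) = (-sqrt(3)/2) - (-1) = 1 - sqrt(3)/2.

1 - sqrt(3)/2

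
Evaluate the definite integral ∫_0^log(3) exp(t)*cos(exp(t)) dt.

-sin(1) + sin(3)

Let u = exp(t), so du = exp(t) dt. When t = 0, u = 1; when t = log(3), u = 3.
The integral becomes ∫ cos(u) du from 1 to 3, with antiderivative sin(u).
Back in t: F(t) = sin(exp(t)).
Then F(log(3)) - F(0) = (sin(3)) - (sin(1)) = -sin(1) + sin(3).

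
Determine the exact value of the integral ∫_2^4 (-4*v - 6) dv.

By the power rule, an antiderivative is F(v) = -2*v**2 - 6*v.
Then F(4) - F(2) = (-56) - (-20) = -36.

-36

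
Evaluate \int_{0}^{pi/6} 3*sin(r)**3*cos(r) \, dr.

3/64

Let u = sin(r), so du = cos(r) dr. When r = 0, u = 0; when r = pi/6, u = 1/2.
The integral becomes 3·∫ u**3 du from 0 to 1/2, with antiderivative 3*u**4/4.
Back in r: F(r) = 3*sin(r)**4/4.
Then F(pi/6) - F(0) = (3/64) - (0) = 3/64.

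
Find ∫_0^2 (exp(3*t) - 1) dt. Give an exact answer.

An antiderivative is F(t) = exp(3*t)/3 - t.
Then F(2) - F(0) = (-2 + exp(6)/3) - (1/3) = -7/3 + exp(6)/3.

-7/3 + exp(6)/3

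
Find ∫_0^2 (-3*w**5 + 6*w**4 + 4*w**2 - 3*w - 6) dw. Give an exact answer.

By the power rule, an antiderivative is F(w) = -w**6/2 + 6*w**5/5 + 4*w**3/3 - 3*w**2/2 - 6*w.
Then F(2) - F(0) = (-14/15) - (0) = -14/15.

-14/15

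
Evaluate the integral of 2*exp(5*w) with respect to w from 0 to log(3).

484/5

Let u = exp(w), so du = exp(w) dw. When w = 0, u = 1; when w = log(3), u = 3.
The integral becomes 2·∫ u**4 du from 1 to 3, with antiderivative 2*u**5/5.
Back in w: F(w) = 2*exp(5*w)/5.
Then F(log(3)) - F(0) = (486/5) - (2/5) = 484/5.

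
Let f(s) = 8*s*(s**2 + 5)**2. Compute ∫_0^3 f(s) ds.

3492

Let u = s**2 + 5, so du = 2*s ds. When s = 0, u = 5; when s = 3, u = 14.
The integral becomes 4·∫ u**2 du from 5 to 14, with antiderivative 4*u**3/3.
Back in s: F(s) = 4*(s**2 + 5)**3/3.
Then F(3) - F(0) = (10976/3) - (500/3) = 3492.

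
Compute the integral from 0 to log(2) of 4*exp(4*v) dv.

15

Let u = exp(v), so du = exp(v) dv. When v = 0, u = 1; when v = log(2), u = 2.
The integral becomes 4·∫ u**3 du from 1 to 2, with antiderivative u**4.
Back in v: F(v) = exp(4*v).
Then F(log(2)) - F(0) = (16) - (1) = 15.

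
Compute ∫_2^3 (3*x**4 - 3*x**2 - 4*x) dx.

488/5

By the power rule, an antiderivative is F(x) = 3*x**5/5 - x**3 - 2*x**2.
Then F(3) - F(2) = (504/5) - (16/5) = 488/5.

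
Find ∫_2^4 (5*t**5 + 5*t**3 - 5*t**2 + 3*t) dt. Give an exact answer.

By the power rule, an antiderivative is F(t) = 5*t**6/6 + 5*t**4/4 - 5*t**3/3 + 3*t**2/2.
Then F(4) - F(2) = (10952/3) - (66) = 10754/3.

10754/3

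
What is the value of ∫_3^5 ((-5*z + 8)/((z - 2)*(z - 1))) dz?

-log(72)

Factor the denominator: z**2 - 3*z + 2 = (z - 1)(z - 2).
Partial fractions: (-5*z + 8)/((z - 2)*(z - 1)) = -3/(z - 1) - 2/(z - 2).
An antiderivative is F(z) = -2*log(z - 2) - 3*log(z - 1).
Then F(5) - F(3) = (-6*log(2) - 2*log(3)) - (-log(8)) = -log(72).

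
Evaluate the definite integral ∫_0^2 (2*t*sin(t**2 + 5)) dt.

Let u = t**2 + 5, so du = 2*t dt. When t = 0, u = 5; when t = 2, u = 9.
The integral becomes ∫ sin(u) du from 5 to 9, with antiderivative -cos(u).
Back in t: F(t) = -cos(t**2 + 5).
Then F(2) - F(0) = (-cos(9)) - (-cos(5)) = cos(5) - cos(9).

cos(5) - cos(9)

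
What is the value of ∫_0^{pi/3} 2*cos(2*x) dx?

sqrt(3)/2

An antiderivative is F(x) = sin(2*x).
Then F(pi/3) - F(0) = (sqrt(3)/2) - (0) = sqrt(3)/2.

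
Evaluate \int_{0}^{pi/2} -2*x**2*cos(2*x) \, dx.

Integrate by parts twice (u = x^2, dv = -2*cos(2*x) dx).
An antiderivative is F(x) = -x**2*sin(2*x) - x*cos(2*x) + sin(2*x)/2.
Then F(pi/2) - F(0) = (pi/2) - (0) = pi/2.

pi/2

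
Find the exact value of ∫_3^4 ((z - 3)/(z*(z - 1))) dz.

-5*log(3) + 8*log(2)

Factor the denominator: z**2 - z = z(z - 1).
Partial fractions: (z - 3)/(z*(z - 1)) = 3/z - 2/(z - 1).
An antiderivative is F(z) = 3*log(z) - 2*log(z - 1).
Then F(4) - F(3) = (log(64/9)) - (log(27/4)) = -5*log(3) + 8*log(2).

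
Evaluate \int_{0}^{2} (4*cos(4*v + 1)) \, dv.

Let u = 4*v + 1, so du = 4 dv. When v = 0, u = 1; when v = 2, u = 9.
The integral becomes ∫ cos(u) du from 1 to 9, with antiderivative sin(u).
Back in v: F(v) = sin(4*v + 1).
Then F(2) - F(0) = (sin(9)) - (sin(1)) = -sin(1) + sin(9).

-sin(1) + sin(9)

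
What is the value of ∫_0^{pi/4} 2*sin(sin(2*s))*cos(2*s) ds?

1 - cos(1)

Let u = sin(2*s), so du = 2*cos(2*s) ds. When s = 0, u = 0; when s = pi/4, u = 1.
The integral becomes ∫ sin(u) du from 0 to 1, with antiderivative -cos(u).
Back in s: F(s) = -cos(sin(2*s)).
Then F(pi/4) - F(0) = (-cos(1)) - (-1) = 1 - cos(1).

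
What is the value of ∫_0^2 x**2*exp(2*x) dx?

-1/4 + 5*exp(4)/4

Integrate by parts twice (u = x^2, dv = exp(2*x) dx).
An antiderivative is F(x) = (2*x**2 - 2*x + 1)*exp(2*x)/4.
Then F(2) - F(0) = (5*exp(4)/4) - (1/4) = -1/4 + 5*exp(4)/4.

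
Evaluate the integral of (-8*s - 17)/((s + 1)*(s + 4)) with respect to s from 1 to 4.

Factor the denominator: s**2 + 5*s + 4 = (s + 4)(s + 1).
Partial fractions: (-8*s - 17)/((s + 1)*(s + 4)) = -5/(s + 4) - 3/(s + 1).
An antiderivative is F(s) = -3*log(s + 1) - 5*log(s + 4).
Then F(4) - F(1) = (-15*log(2) - 3*log(5)) - (-5*log(5) - 3*log(2)) = -12*log(2) + 2*log(5).

-12*log(2) + 2*log(5)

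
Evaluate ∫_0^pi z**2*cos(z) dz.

-2*pi

Integrate by parts twice (u = z^2, dv = cos(z) dz).
An antiderivative is F(z) = z**2*sin(z) + 2*z*cos(z) - 2*sin(z).
Then F(pi) - F(0) = (-2*pi) - (0) = -2*pi.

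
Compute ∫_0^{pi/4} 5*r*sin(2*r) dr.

5/4

Integrate by parts once (u = r, dv = 5*sin(2*r) dr).
An antiderivative is F(r) = -5*r*cos(2*r)/2 + 5*sin(2*r)/4.
Then F(pi/4) - F(0) = (5/4) - (0) = 5/4.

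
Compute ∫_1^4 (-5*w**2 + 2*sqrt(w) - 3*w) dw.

By the power rule, an antiderivative is F(w) = 4*w**(3/2)/3 - 5*w**3/3 - 3*w**2/2.
Then F(4) - F(1) = (-120) - (-11/6) = -709/6.

-709/6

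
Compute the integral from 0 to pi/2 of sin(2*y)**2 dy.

pi/4

Use the identity sin^2(2*y) = (1 - cos(4*y))/2.
An antiderivative is F(y) = y/2 - sin(4*y)/8.
Then F(pi/2) - F(0) = (pi/4) - (0) = pi/4.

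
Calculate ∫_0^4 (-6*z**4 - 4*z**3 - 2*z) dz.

-7504/5

By the power rule, an antiderivative is F(z) = -6*z**5/5 - z**4 - z**2.
Then F(4) - F(0) = (-7504/5) - (0) = -7504/5.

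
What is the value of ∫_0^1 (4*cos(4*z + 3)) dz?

-sin(3) + sin(7)

Let u = 4*z + 3, so du = 4 dz. When z = 0, u = 3; when z = 1, u = 7.
The integral becomes ∫ cos(u) du from 3 to 7, with antiderivative sin(u).
Back in z: F(z) = sin(4*z + 3).
Then F(1) - F(0) = (sin(7)) - (sin(3)) = -sin(3) + sin(7).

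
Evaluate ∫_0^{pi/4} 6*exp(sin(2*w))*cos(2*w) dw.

Let u = sin(2*w), so du = 2*cos(2*w) dw. When w = 0, u = 0; when w = pi/4, u = 1.
The integral becomes 3·∫ exp(u) du from 0 to 1, with antiderivative 3*exp(u).
Back in w: F(w) = 3*exp(sin(2*w)).
Then F(pi/4) - F(0) = (3*E) - (3) = -3 + 3*E.

-3 + 3*E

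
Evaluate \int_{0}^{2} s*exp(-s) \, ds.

Integrate by parts once (u = s, dv = exp(-s) ds).
An antiderivative is F(s) = (-s - 1)*exp(-s).
Then F(2) - F(0) = (-3*exp(-2)) - (-1) = 1 - 3*exp(-2).

1 - 3*exp(-2)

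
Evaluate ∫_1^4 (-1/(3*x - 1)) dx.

-log(11)/3 + log(2)/3

An antiderivative is F(x) = -log(3*x - 1)/3.
Then F(4) - F(1) = (-log(11)/3) - (-log(2)/3) = -log(11)/3 + log(2)/3.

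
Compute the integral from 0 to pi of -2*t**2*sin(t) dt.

Integrate by parts twice (u = t^2, dv = -2*sin(t) dt).
An antiderivative is F(t) = 2*t**2*cos(t) - 4*t*sin(t) - 4*cos(t).
Then F(pi) - F(0) = (4 - 2*pi**2) - (-4) = 8 - 2*pi**2.

8 - 2*pi**2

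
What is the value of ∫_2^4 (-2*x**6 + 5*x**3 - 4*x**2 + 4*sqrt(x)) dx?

By the power rule, an antiderivative is F(x) = -2*x**7/7 + 5*x**4/4 + 8*x**(3/2)/3 - 4*x**3/3.
Then F(4) - F(2) = (-30976/7) - (-572/21 + 16*sqrt(2)/3) = -92356/21 - 16*sqrt(2)/3.

-92356/21 - 16*sqrt(2)/3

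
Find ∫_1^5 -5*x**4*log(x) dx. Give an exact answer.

3124/5 - 3125*log(5)

Integrate by parts once (u = ln x, dv = -5*x**4 dx).
An antiderivative is F(x) = -x**5*(5*log(x) - 1)/5.
Then F(5) - F(1) = (625 - 3125*log(5)) - (1/5) = 3124/5 - 3125*log(5).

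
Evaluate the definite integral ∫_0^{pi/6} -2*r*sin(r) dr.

-1 + sqrt(3)*pi/6

Integrate by parts once (u = r, dv = -2*sin(r) dr).
An antiderivative is F(r) = 2*r*cos(r) - 2*sin(r).
Then F(pi/6) - F(0) = (-1 + sqrt(3)*pi/6) - (0) = -1 + sqrt(3)*pi/6.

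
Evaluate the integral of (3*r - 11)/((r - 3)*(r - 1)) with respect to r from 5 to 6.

-7*log(2) - log(3) + 4*log(5)

Factor the denominator: r**2 - 4*r + 3 = (r - 1)(r - 3).
Partial fractions: (3*r - 11)/((r - 3)*(r - 1)) = 4/(r - 1) - 1/(r - 3).
An antiderivative is F(r) = -log(r - 3) + 4*log(r - 1).
Then F(6) - F(5) = (-log(3) + 4*log(5)) - (7*log(2)) = -7*log(2) - log(3) + 4*log(5).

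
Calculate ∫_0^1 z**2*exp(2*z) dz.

Integrate by parts twice (u = z^2, dv = exp(2*z) dz).
An antiderivative is F(z) = (2*z**2 - 2*z + 1)*exp(2*z)/4.
Then F(1) - F(0) = (exp(2)/4) - (1/4) = -1/4 + exp(2)/4.

-1/4 + exp(2)/4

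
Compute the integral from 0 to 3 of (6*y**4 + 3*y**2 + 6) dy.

1683/5

By the power rule, an antiderivative is F(y) = 6*y**5/5 + y**3 + 6*y.
Then F(3) - F(0) = (1683/5) - (0) = 1683/5.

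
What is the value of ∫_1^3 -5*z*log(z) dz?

10 - 45*log(3)/2

Integrate by parts once (u = ln z, dv = -5*z dz).
An antiderivative is F(z) = -5*z**2*(2*log(z) - 1)/4.
Then F(3) - F(1) = (45/4 - 45*log(3)/2) - (5/4) = 10 - 45*log(3)/2.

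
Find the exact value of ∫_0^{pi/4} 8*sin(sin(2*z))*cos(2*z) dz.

4 - 4*cos(1)

Let u = sin(2*z), so du = 2*cos(2*z) dz. When z = 0, u = 0; when z = pi/4, u = 1.
The integral becomes 4·∫ sin(u) du from 0 to 1, with antiderivative -4*cos(u).
Back in z: F(z) = -4*cos(sin(2*z)).
Then F(pi/4) - F(0) = (-4*cos(1)) - (-4) = 4 - 4*cos(1).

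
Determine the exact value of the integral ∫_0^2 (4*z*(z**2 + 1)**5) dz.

Let u = z**2 + 1, so du = 2*z dz. When z = 0, u = 1; when z = 2, u = 5.
The integral becomes 2·∫ u**5 du from 1 to 5, with antiderivative u**6/3.
Back in z: F(z) = (z**2 + 1)**6/3.
Then F(2) - F(0) = (15625/3) - (1/3) = 5208.

5208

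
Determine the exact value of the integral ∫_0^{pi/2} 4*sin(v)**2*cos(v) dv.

4/3

Let u = sin(v), so du = cos(v) dv. When v = 0, u = 0; when v = pi/2, u = 1.
The integral becomes 4·∫ u**2 du from 0 to 1, with antiderivative 4*u**3/3.
Back in v: F(v) = 4*sin(v)**3/3.
Then F(pi/2) - F(0) = (4/3) - (0) = 4/3.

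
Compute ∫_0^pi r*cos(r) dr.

-2

Integrate by parts once (u = r, dv = cos(r) dr).
An antiderivative is F(r) = r*sin(r) + cos(r).
Then F(pi) - F(0) = (-1) - (1) = -2.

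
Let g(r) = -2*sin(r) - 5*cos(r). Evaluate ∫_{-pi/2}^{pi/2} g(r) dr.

-10

An antiderivative is F(r) = -5*sin(r) + 2*cos(r).
Then F(pi/2) - F(-pi/2) = (-5) - (5) = -10.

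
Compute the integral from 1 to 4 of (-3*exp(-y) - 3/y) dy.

An antiderivative is F(y) = -3*log(y) + 3*exp(-y).
Then F(4) - F(1) = (-6*log(2) + 3*exp(-4)) - (3*exp(-1)) = -6*log(2) - 3*exp(-1) + 3*exp(-4).

-6*log(2) - 3*exp(-1) + 3*exp(-4)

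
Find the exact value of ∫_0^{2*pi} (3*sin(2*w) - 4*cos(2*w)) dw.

0

An antiderivative is F(w) = -2*sin(2*w) - 3*cos(2*w)/2.
Then F(2*pi) - F(0) = (-3/2) - (-3/2) = 0.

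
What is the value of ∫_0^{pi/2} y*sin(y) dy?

Integrate by parts once (u = y, dv = sin(y) dy).
An antiderivative is F(y) = -y*cos(y) + sin(y).
Then F(pi/2) - F(0) = (1) - (0) = 1.

1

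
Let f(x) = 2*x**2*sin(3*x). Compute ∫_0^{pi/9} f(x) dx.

Integrate by parts twice (u = x^2, dv = 2*sin(3*x) dx).
An antiderivative is F(x) = -2*x**2*cos(3*x)/3 + 4*x*sin(3*x)/9 + 4*cos(3*x)/27.
Then F(pi/9) - F(0) = (-pi**2/243 + 2/27 + 2*sqrt(3)*pi/81) - (4/27) = -2/27 - pi**2/243 + 2*sqrt(3)*pi/81.

-2/27 - pi**2/243 + 2*sqrt(3)*pi/81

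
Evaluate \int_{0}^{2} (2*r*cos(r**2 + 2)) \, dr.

Let u = r**2 + 2, so du = 2*r dr. When r = 0, u = 2; when r = 2, u = 6.
The integral becomes ∫ cos(u) du from 2 to 6, with antiderivative sin(u).
Back in r: F(r) = sin(r**2 + 2).
Then F(2) - F(0) = (sin(6)) - (sin(2)) = -sin(2) + sin(6).

-sin(2) + sin(6)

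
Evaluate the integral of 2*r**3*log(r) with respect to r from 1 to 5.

-78 + 625*log(5)/2

Integrate by parts once (u = ln r, dv = 2*r**3 dr).
An antiderivative is F(r) = r**4*(4*log(r) - 1)/8.
Then F(5) - F(1) = (-625/8 + 625*log(5)/2) - (-1/8) = -78 + 625*log(5)/2.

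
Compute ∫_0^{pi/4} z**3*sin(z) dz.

sqrt(2)*(-384 - pi**3 + 12*pi**2 + 96*pi)/128

Integrate by parts 3 times (u = z^3, dv = sin(z) dz).
An antiderivative is F(z) = -z**3*cos(z) + 3*z**2*sin(z) + 6*z*cos(z) - 6*sin(z).
Then F(pi/4) - F(0) = (sqrt(2)*(-384 - pi**3 + 12*pi**2 + 96*pi)/128) - (0) = sqrt(2)*(-384 - pi**3 + 12*pi**2 + 96*pi)/128.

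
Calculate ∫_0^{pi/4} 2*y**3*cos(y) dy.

Integrate by parts 3 times (u = y^3, dv = 2*cos(y) dy).
An antiderivative is F(y) = 2*y**3*sin(y) + 6*y**2*cos(y) - 12*y*sin(y) - 12*cos(y).
Then F(pi/4) - F(0) = (sqrt(2)*(-384 - 96*pi + pi**3 + 12*pi**2)/64) - (-12) = -6*sqrt(2) - 3*sqrt(2)*pi/2 + sqrt(2)*pi**3/64 + 3*sqrt(2)*pi**2/16 + 12.

-6*sqrt(2) - 3*sqrt(2)*pi/2 + sqrt(2)*pi**3/64 + 3*sqrt(2)*pi**2/16 + 12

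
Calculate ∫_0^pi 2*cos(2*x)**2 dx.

pi

Use the identity cos^2(2*x) = (1 + cos(4*x))/2.
An antiderivative is F(x) = x + sin(4*x)/4.
Then F(pi) - F(0) = (pi) - (0) = pi.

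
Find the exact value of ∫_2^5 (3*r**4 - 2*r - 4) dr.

By the power rule, an antiderivative is F(r) = 3*r**5/5 - r**2 - 4*r.
Then F(5) - F(2) = (1830) - (36/5) = 9114/5.

9114/5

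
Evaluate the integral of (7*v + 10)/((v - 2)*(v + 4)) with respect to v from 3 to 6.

Factor the denominator: v**2 + 2*v - 8 = (v + 4)(v - 2).
Partial fractions: (7*v + 10)/((v - 2)*(v + 4)) = 3/(v + 4) + 4/(v - 2).
An antiderivative is F(v) = 4*log(v - 2) + 3*log(v + 4).
Then F(6) - F(3) = (3*log(5) + 11*log(2)) - (3*log(7)) = -3*log(7) + 3*log(5) + 11*log(2).

-3*log(7) + 3*log(5) + 11*log(2)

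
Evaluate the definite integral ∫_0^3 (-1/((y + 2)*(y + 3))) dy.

log(4/5)

Factor the denominator: y**2 + 5*y + 6 = (y + 3)(y + 2).
Partial fractions: -1/((y + 2)*(y + 3)) = 1/(y + 3) - 1/(y + 2).
An antiderivative is F(y) = -log(y + 2) + log(y + 3).
Then F(3) - F(0) = (log(6/5)) - (log(3/2)) = log(4/5).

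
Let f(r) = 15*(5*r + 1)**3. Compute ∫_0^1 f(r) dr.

3885/4

Let u = 5*r + 1, so du = 5 dr. When r = 0, u = 1; when r = 1, u = 6.
The integral becomes 3·∫ u**3 du from 1 to 6, with antiderivative 3*u**4/4.
Back in r: F(r) = 3*(5*r + 1)**4/4.
Then F(1) - F(0) = (972) - (3/4) = 3885/4.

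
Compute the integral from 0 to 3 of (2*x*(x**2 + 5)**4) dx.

534699/5

Let u = x**2 + 5, so du = 2*x dx. When x = 0, u = 5; when x = 3, u = 14.
The integral becomes ∫ u**4 du from 5 to 14, with antiderivative u**5/5.
Back in x: F(x) = (x**2 + 5)**5/5.
Then F(3) - F(0) = (537824/5) - (625) = 534699/5.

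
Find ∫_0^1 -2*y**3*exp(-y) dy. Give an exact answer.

Integrate by parts 3 times (u = y^3, dv = -2*exp(-y) dy).
An antiderivative is F(y) = (2*y**3 + 6*y**2 + 12*y + 12)*exp(-y).
Then F(1) - F(0) = (32*exp(-1)) - (12) = -12 + 32*exp(-1).

-12 + 32*exp(-1)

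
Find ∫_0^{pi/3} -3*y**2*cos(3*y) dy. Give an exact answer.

Integrate by parts twice (u = y^2, dv = -3*cos(3*y) dy).
An antiderivative is F(y) = -y**2*sin(3*y) - 2*y*cos(3*y)/3 + 2*sin(3*y)/9.
Then F(pi/3) - F(0) = (2*pi/9) - (0) = 2*pi/9.

2*pi/9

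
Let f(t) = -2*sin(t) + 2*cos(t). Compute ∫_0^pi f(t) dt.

-4

An antiderivative is F(t) = 2*sin(t) + 2*cos(t).
Then F(pi) - F(0) = (-2) - (2) = -4.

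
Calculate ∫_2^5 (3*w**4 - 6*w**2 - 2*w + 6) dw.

8094/5

By the power rule, an antiderivative is F(w) = 3*w**5/5 - 2*w**3 - w**2 + 6*w.
Then F(5) - F(2) = (1630) - (56/5) = 8094/5.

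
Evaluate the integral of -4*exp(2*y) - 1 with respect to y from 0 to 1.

1 - 2*exp(2)

An antiderivative is F(y) = -2*exp(2*y) - y.
Then F(1) - F(0) = (-2*exp(2) - 1) - (-2) = 1 - 2*exp(2).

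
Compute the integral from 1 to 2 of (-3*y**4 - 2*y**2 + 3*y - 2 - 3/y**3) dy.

By the power rule, an antiderivative is F(y) = -3*y**5/5 - 2*y**3/3 + 3*y**2/2 - 2*y + 3/(2*y**2).
Then F(2) - F(1) = (-2659/120) - (-4/15) = -2627/120.

-2627/120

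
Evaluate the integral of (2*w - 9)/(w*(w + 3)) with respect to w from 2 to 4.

Factor the denominator: w**2 + 3*w = (w + 3)w.
Partial fractions: (2*w - 9)/(w*(w + 3)) = 5/(w + 3) - 3/w.
An antiderivative is F(w) = -3*log(w) + 5*log(w + 3).
Then F(4) - F(2) = (-6*log(2) + 5*log(7)) - (-3*log(2) + 5*log(5)) = -5*log(5) - 3*log(2) + 5*log(7).

-5*log(5) - 3*log(2) + 5*log(7)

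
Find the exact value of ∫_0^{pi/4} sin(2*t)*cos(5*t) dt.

Use the identity sin(2*t)cos(5*t) = [sin(7*t) + sin(-3*t)]/2.
An antiderivative is F(t) = cos(3*t)/6 - cos(7*t)/14.
Then F(pi/4) - F(0) = (-5*sqrt(2)/42) - (2/21) = -5*sqrt(2)/42 - 2/21.

-5*sqrt(2)/42 - 2/21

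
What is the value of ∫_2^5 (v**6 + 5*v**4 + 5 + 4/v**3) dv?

4987797/350

By the power rule, an antiderivative is F(v) = v**7/7 + v**5 + 5*v - 2/v**2.
Then F(5) - F(2) = (2504361/175) - (837/14) = 4987797/350.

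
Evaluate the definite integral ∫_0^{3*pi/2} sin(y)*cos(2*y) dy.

-1/3

Use the identity sin(y)cos(2*y) = [sin(3*y) + sin(-y)]/2.
An antiderivative is F(y) = cos(y)/2 - cos(3*y)/6.
Then F(3*pi/2) - F(0) = (0) - (1/3) = -1/3.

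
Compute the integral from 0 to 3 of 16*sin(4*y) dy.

Let u = 4*y, so du = 4 dy. When y = 0, u = 0; when y = 3, u = 12.
The integral becomes 4·∫ sin(u) du from 0 to 12, with antiderivative -4*cos(u).
Back in y: F(y) = -4*cos(4*y).
Then F(3) - F(0) = (-4*cos(12)) - (-4) = 4 - 4*cos(12).

4 - 4*cos(12)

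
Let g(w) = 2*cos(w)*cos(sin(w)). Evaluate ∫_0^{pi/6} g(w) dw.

Let u = sin(w), so du = cos(w) dw. When w = 0, u = 0; when w = pi/6, u = 1/2.
The integral becomes 2·∫ cos(u) du from 0 to 1/2, with antiderivative 2*sin(u).
Back in w: F(w) = 2*sin(sin(w)).
Then F(pi/6) - F(0) = (2*sin(1/2)) - (0) = 2*sin(1/2).

2*sin(1/2)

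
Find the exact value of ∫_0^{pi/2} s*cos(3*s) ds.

-pi/6 - 1/9

Integrate by parts once (u = s, dv = cos(3*s) ds).
An antiderivative is F(s) = s*sin(3*s)/3 + cos(3*s)/9.
Then F(pi/2) - F(0) = (-pi/6) - (1/9) = -pi/6 - 1/9.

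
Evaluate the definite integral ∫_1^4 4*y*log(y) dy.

-15 + 64*log(2)

Integrate by parts once (u = ln y, dv = 4*y dy).
An antiderivative is F(y) = y**2*(2*log(y) - 1).
Then F(4) - F(1) = (-16 + 64*log(2)) - (-1) = -15 + 64*log(2).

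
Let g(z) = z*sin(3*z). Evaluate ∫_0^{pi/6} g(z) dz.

Integrate by parts once (u = z, dv = sin(3*z) dz).
An antiderivative is F(z) = -z*cos(3*z)/3 + sin(3*z)/9.
Then F(pi/6) - F(0) = (1/9) - (0) = 1/9.

1/9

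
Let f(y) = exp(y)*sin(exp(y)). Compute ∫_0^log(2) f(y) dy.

Let u = exp(y), so du = exp(y) dy. When y = 0, u = 1; when y = log(2), u = 2.
The integral becomes ∫ sin(u) du from 1 to 2, with antiderivative -cos(u).
Back in y: F(y) = -cos(exp(y)).
Then F(log(2)) - F(0) = (-cos(2)) - (-cos(1)) = -cos(2) + cos(1).

-cos(2) + cos(1)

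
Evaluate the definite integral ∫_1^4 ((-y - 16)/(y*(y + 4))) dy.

Factor the denominator: y**2 + 4*y = (y + 4)y.
Partial fractions: (-y - 16)/(y*(y + 4)) = 3/(y + 4) - 4/y.
An antiderivative is F(y) = -4*log(y) + 3*log(y + 4).
Then F(4) - F(1) = (log(2)) - (3*log(5)) = -3*log(5) + log(2).

-3*log(5) + log(2)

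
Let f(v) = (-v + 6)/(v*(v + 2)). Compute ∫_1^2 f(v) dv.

log(81/32)

Factor the denominator: v**2 + 2*v = (v + 2)v.
Partial fractions: (-v + 6)/(v*(v + 2)) = -4/(v + 2) + 3/v.
An antiderivative is F(v) = 3*log(v) - 4*log(v + 2).
Then F(2) - F(1) = (-log(32)) - (-log(81)) = log(81/32).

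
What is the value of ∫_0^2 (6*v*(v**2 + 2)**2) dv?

Let u = v**2 + 2, so du = 2*v dv. When v = 0, u = 2; when v = 2, u = 6.
The integral becomes 3·∫ u**2 du from 2 to 6, with antiderivative u**3.
Back in v: F(v) = (v**2 + 2)**3.
Then F(2) - F(0) = (216) - (8) = 208.

208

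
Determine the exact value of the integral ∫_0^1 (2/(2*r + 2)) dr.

An antiderivative is F(r) = log(2*r + 2).
Then F(1) - F(0) = (log(4)) - (log(2)) = log(2).

log(2)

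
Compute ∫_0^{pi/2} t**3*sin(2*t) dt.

Integrate by parts 3 times (u = t^3, dv = sin(2*t) dt).
An antiderivative is F(t) = -t**3*cos(2*t)/2 + 3*t**2*sin(2*t)/4 + 3*t*cos(2*t)/4 - 3*sin(2*t)/8.
Then F(pi/2) - F(0) = (pi*(-6 + pi**2)/16) - (0) = pi*(-6 + pi**2)/16.

pi*(-6 + pi**2)/16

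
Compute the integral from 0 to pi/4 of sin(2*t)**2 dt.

pi/8

Use the identity sin^2(2*t) = (1 - cos(4*t))/2.
An antiderivative is F(t) = t/2 - sin(4*t)/8.
Then F(pi/4) - F(0) = (pi/8) - (0) = pi/8.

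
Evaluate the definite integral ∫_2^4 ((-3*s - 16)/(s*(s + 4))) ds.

Factor the denominator: s**2 + 4*s = (s + 4)s.
Partial fractions: (-3*s - 16)/(s*(s + 4)) = 1/(s + 4) - 4/s.
An antiderivative is F(s) = -4*log(s) + log(s + 4).
Then F(4) - F(2) = (-log(32)) - (log(3/8)) = -log(12).

-log(12)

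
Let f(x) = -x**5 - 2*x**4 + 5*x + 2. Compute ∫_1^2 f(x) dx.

By the power rule, an antiderivative is F(x) = -x**6/6 - 2*x**5/5 + 5*x**2/2 + 2*x.
Then F(2) - F(1) = (-142/15) - (59/15) = -67/5.

-67/5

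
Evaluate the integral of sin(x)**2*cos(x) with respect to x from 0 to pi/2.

1/3

Let u = sin(x), so du = cos(x) dx. When x = 0, u = 0; when x = pi/2, u = 1.
The integral becomes ∫ u**2 du from 0 to 1, with antiderivative u**3/3.
Back in x: F(x) = sin(x)**3/3.
Then F(pi/2) - F(0) = (1/3) - (0) = 1/3.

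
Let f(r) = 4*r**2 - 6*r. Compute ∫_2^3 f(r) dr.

By the power rule, an antiderivative is F(r) = 4*r**3/3 - 3*r**2.
Then F(3) - F(2) = (9) - (-4/3) = 31/3.

31/3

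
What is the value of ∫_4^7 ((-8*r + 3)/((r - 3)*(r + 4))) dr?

Factor the denominator: r**2 + r - 12 = (r + 4)(r - 3).
Partial fractions: (-8*r + 3)/((r - 3)*(r + 4)) = -5/(r + 4) - 3/(r - 3).
An antiderivative is F(r) = -3*log(r - 3) - 5*log(r + 4).
Then F(7) - F(4) = (-5*log(11) - 6*log(2)) - (-15*log(2)) = -5*log(11) + 9*log(2).

-5*log(11) + 9*log(2)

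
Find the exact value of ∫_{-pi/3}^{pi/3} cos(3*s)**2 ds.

Use the identity cos^2(3*s) = (1 + cos(6*s))/2.
An antiderivative is F(s) = s/2 + sin(6*s)/12.
Then F(pi/3) - F(-pi/3) = (pi/6) - (-pi/6) = pi/3.

pi/3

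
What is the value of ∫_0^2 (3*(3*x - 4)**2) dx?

Let u = 3*x - 4, so du = 3 dx. When x = 0, u = -4; when x = 2, u = 2.
The integral becomes ∫ u**2 du from -4 to 2, with antiderivative u**3/3.
Back in x: F(x) = (3*x - 4)**3/3.
Then F(2) - F(0) = (8/3) - (-64/3) = 24.

24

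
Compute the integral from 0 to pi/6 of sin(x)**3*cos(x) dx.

1/64

Let u = sin(x), so du = cos(x) dx. When x = 0, u = 0; when x = pi/6, u = 1/2.
The integral becomes ∫ u**3 du from 0 to 1/2, with antiderivative u**4/4.
Back in x: F(x) = sin(x)**4/4.
Then F(pi/6) - F(0) = (1/64) - (0) = 1/64.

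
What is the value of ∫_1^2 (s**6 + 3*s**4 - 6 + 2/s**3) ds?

By the power rule, an antiderivative is F(s) = s**7/7 + 3*s**5/5 - 6*s - 1/s**2.
Then F(2) - F(1) = (3533/140) - (-219/35) = 4409/140.

4409/140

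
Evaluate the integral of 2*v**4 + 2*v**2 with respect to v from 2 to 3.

By the power rule, an antiderivative is F(v) = 2*v**5/5 + 2*v**3/3.
Then F(3) - F(2) = (576/5) - (272/15) = 1456/15.

1456/15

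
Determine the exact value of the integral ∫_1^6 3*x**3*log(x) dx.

Integrate by parts once (u = ln x, dv = 3*x**3 dx).
An antiderivative is F(x) = 3*x**4*(4*log(x) - 1)/16.
Then F(6) - F(1) = (-243 + 972*log(2) + 972*log(3)) - (-3/16) = -3885/16 + 972*log(2) + 972*log(3).

-3885/16 + 972*log(2) + 972*log(3)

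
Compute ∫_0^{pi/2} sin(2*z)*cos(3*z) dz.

-2/5

Use the identity sin(2*z)cos(3*z) = [sin(5*z) + sin(-z)]/2.
An antiderivative is F(z) = cos(z)/2 - cos(5*z)/10.
Then F(pi/2) - F(0) = (0) - (2/5) = -2/5.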